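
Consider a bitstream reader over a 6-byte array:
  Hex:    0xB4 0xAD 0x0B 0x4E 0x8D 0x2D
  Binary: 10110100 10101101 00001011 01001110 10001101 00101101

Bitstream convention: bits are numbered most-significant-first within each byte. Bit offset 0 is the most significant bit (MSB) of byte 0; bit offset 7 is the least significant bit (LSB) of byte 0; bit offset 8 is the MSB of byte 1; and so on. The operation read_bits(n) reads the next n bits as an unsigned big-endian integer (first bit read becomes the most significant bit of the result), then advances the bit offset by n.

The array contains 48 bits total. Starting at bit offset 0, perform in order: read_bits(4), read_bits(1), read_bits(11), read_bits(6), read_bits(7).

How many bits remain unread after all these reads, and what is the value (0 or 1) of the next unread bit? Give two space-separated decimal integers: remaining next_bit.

Read 1: bits[0:4] width=4 -> value=11 (bin 1011); offset now 4 = byte 0 bit 4; 44 bits remain
Read 2: bits[4:5] width=1 -> value=0 (bin 0); offset now 5 = byte 0 bit 5; 43 bits remain
Read 3: bits[5:16] width=11 -> value=1197 (bin 10010101101); offset now 16 = byte 2 bit 0; 32 bits remain
Read 4: bits[16:22] width=6 -> value=2 (bin 000010); offset now 22 = byte 2 bit 6; 26 bits remain
Read 5: bits[22:29] width=7 -> value=105 (bin 1101001); offset now 29 = byte 3 bit 5; 19 bits remain

Answer: 19 1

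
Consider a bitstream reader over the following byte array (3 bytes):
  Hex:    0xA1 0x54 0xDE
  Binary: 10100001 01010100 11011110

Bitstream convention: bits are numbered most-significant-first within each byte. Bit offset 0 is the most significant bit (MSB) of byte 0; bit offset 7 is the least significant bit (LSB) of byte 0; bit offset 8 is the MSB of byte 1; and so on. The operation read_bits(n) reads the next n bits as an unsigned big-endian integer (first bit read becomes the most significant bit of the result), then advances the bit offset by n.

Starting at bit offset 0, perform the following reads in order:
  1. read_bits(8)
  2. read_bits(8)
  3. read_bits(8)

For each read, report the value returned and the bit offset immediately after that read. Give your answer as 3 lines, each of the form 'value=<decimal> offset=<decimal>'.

Answer: value=161 offset=8
value=84 offset=16
value=222 offset=24

Derivation:
Read 1: bits[0:8] width=8 -> value=161 (bin 10100001); offset now 8 = byte 1 bit 0; 16 bits remain
Read 2: bits[8:16] width=8 -> value=84 (bin 01010100); offset now 16 = byte 2 bit 0; 8 bits remain
Read 3: bits[16:24] width=8 -> value=222 (bin 11011110); offset now 24 = byte 3 bit 0; 0 bits remain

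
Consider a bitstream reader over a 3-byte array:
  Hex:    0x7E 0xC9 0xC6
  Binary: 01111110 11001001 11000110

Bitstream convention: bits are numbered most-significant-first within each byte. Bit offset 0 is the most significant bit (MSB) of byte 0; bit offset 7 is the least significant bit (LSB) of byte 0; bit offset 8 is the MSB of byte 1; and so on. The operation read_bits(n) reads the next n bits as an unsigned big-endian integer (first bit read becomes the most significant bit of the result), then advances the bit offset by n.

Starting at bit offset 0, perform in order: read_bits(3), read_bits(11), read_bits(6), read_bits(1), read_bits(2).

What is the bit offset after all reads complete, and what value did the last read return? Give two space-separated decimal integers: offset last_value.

Read 1: bits[0:3] width=3 -> value=3 (bin 011); offset now 3 = byte 0 bit 3; 21 bits remain
Read 2: bits[3:14] width=11 -> value=1970 (bin 11110110010); offset now 14 = byte 1 bit 6; 10 bits remain
Read 3: bits[14:20] width=6 -> value=28 (bin 011100); offset now 20 = byte 2 bit 4; 4 bits remain
Read 4: bits[20:21] width=1 -> value=0 (bin 0); offset now 21 = byte 2 bit 5; 3 bits remain
Read 5: bits[21:23] width=2 -> value=3 (bin 11); offset now 23 = byte 2 bit 7; 1 bits remain

Answer: 23 3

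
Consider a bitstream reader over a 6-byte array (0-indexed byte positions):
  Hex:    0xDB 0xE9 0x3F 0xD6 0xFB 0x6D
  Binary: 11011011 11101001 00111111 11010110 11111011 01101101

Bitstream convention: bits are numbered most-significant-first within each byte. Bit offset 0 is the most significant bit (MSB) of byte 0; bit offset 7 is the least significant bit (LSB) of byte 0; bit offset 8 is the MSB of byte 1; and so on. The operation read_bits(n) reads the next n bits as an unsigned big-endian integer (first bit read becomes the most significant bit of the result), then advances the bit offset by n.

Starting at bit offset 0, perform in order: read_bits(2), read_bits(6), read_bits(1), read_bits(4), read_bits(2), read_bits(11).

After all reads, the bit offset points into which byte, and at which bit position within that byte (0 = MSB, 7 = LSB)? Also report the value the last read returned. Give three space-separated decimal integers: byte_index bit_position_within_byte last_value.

Answer: 3 2 1279

Derivation:
Read 1: bits[0:2] width=2 -> value=3 (bin 11); offset now 2 = byte 0 bit 2; 46 bits remain
Read 2: bits[2:8] width=6 -> value=27 (bin 011011); offset now 8 = byte 1 bit 0; 40 bits remain
Read 3: bits[8:9] width=1 -> value=1 (bin 1); offset now 9 = byte 1 bit 1; 39 bits remain
Read 4: bits[9:13] width=4 -> value=13 (bin 1101); offset now 13 = byte 1 bit 5; 35 bits remain
Read 5: bits[13:15] width=2 -> value=0 (bin 00); offset now 15 = byte 1 bit 7; 33 bits remain
Read 6: bits[15:26] width=11 -> value=1279 (bin 10011111111); offset now 26 = byte 3 bit 2; 22 bits remain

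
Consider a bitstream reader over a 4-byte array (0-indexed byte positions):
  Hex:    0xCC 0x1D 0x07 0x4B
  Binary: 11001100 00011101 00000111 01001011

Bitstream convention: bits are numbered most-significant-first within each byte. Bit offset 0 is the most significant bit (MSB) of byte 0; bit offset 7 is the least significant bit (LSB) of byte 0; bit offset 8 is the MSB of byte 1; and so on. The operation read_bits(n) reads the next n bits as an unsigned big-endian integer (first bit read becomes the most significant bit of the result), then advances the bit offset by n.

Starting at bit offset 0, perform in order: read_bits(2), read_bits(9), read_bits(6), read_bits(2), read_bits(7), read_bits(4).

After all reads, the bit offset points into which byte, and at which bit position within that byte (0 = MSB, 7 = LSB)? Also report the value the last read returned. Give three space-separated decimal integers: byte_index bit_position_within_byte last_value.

Answer: 3 6 2

Derivation:
Read 1: bits[0:2] width=2 -> value=3 (bin 11); offset now 2 = byte 0 bit 2; 30 bits remain
Read 2: bits[2:11] width=9 -> value=96 (bin 001100000); offset now 11 = byte 1 bit 3; 21 bits remain
Read 3: bits[11:17] width=6 -> value=58 (bin 111010); offset now 17 = byte 2 bit 1; 15 bits remain
Read 4: bits[17:19] width=2 -> value=0 (bin 00); offset now 19 = byte 2 bit 3; 13 bits remain
Read 5: bits[19:26] width=7 -> value=29 (bin 0011101); offset now 26 = byte 3 bit 2; 6 bits remain
Read 6: bits[26:30] width=4 -> value=2 (bin 0010); offset now 30 = byte 3 bit 6; 2 bits remain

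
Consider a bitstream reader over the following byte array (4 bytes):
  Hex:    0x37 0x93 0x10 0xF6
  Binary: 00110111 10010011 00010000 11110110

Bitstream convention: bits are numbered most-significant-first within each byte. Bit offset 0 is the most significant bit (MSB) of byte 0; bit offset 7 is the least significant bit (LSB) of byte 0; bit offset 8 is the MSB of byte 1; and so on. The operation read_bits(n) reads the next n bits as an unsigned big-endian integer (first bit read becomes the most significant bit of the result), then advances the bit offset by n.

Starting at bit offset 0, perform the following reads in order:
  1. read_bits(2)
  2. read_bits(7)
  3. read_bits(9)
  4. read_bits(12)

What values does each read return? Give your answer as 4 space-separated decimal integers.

Answer: 0 111 76 1085

Derivation:
Read 1: bits[0:2] width=2 -> value=0 (bin 00); offset now 2 = byte 0 bit 2; 30 bits remain
Read 2: bits[2:9] width=7 -> value=111 (bin 1101111); offset now 9 = byte 1 bit 1; 23 bits remain
Read 3: bits[9:18] width=9 -> value=76 (bin 001001100); offset now 18 = byte 2 bit 2; 14 bits remain
Read 4: bits[18:30] width=12 -> value=1085 (bin 010000111101); offset now 30 = byte 3 bit 6; 2 bits remain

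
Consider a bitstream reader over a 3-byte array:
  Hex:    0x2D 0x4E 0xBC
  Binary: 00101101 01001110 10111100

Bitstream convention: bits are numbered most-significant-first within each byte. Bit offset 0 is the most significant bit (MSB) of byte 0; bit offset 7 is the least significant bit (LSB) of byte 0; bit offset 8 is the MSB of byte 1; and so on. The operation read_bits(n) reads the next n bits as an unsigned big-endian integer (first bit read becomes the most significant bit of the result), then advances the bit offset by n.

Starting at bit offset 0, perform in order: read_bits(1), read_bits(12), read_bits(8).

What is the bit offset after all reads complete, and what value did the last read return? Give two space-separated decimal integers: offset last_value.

Answer: 21 215

Derivation:
Read 1: bits[0:1] width=1 -> value=0 (bin 0); offset now 1 = byte 0 bit 1; 23 bits remain
Read 2: bits[1:13] width=12 -> value=1449 (bin 010110101001); offset now 13 = byte 1 bit 5; 11 bits remain
Read 3: bits[13:21] width=8 -> value=215 (bin 11010111); offset now 21 = byte 2 bit 5; 3 bits remain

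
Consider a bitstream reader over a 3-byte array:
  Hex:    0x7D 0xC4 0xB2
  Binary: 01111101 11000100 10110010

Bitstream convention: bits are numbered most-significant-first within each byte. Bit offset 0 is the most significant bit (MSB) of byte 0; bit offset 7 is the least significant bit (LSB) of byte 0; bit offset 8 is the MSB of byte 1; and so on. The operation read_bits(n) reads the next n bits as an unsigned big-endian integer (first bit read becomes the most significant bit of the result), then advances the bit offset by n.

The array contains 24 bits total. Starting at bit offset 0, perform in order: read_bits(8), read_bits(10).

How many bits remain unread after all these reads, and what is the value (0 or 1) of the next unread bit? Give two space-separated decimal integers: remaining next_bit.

Read 1: bits[0:8] width=8 -> value=125 (bin 01111101); offset now 8 = byte 1 bit 0; 16 bits remain
Read 2: bits[8:18] width=10 -> value=786 (bin 1100010010); offset now 18 = byte 2 bit 2; 6 bits remain

Answer: 6 1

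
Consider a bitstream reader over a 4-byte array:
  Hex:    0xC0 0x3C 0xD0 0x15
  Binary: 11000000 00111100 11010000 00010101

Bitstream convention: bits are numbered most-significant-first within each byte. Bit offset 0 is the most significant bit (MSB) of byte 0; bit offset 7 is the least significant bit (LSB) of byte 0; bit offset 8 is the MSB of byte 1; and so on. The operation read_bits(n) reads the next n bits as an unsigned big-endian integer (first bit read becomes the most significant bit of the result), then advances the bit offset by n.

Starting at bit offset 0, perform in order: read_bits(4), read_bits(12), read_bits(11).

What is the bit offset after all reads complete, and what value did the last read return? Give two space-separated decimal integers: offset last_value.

Answer: 27 1664

Derivation:
Read 1: bits[0:4] width=4 -> value=12 (bin 1100); offset now 4 = byte 0 bit 4; 28 bits remain
Read 2: bits[4:16] width=12 -> value=60 (bin 000000111100); offset now 16 = byte 2 bit 0; 16 bits remain
Read 3: bits[16:27] width=11 -> value=1664 (bin 11010000000); offset now 27 = byte 3 bit 3; 5 bits remain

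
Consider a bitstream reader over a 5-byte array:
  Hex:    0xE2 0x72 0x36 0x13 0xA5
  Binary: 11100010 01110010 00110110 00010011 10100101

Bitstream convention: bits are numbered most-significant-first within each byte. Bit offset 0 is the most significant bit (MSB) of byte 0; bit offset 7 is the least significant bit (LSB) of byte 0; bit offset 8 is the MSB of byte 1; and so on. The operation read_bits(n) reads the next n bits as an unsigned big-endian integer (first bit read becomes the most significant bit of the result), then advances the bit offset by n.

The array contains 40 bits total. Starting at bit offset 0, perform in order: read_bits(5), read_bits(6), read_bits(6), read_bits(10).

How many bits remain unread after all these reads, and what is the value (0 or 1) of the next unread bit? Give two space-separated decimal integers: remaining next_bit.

Answer: 13 1

Derivation:
Read 1: bits[0:5] width=5 -> value=28 (bin 11100); offset now 5 = byte 0 bit 5; 35 bits remain
Read 2: bits[5:11] width=6 -> value=19 (bin 010011); offset now 11 = byte 1 bit 3; 29 bits remain
Read 3: bits[11:17] width=6 -> value=36 (bin 100100); offset now 17 = byte 2 bit 1; 23 bits remain
Read 4: bits[17:27] width=10 -> value=432 (bin 0110110000); offset now 27 = byte 3 bit 3; 13 bits remain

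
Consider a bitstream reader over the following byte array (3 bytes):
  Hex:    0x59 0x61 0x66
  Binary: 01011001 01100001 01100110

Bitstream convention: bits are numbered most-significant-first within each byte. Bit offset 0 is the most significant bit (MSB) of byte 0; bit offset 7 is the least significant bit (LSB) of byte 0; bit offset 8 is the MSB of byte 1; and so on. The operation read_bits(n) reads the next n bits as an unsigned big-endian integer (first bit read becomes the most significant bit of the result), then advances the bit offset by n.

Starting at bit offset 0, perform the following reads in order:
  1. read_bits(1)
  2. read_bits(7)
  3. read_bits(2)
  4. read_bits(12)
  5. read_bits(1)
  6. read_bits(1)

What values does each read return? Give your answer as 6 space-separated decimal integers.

Answer: 0 89 1 2137 1 0

Derivation:
Read 1: bits[0:1] width=1 -> value=0 (bin 0); offset now 1 = byte 0 bit 1; 23 bits remain
Read 2: bits[1:8] width=7 -> value=89 (bin 1011001); offset now 8 = byte 1 bit 0; 16 bits remain
Read 3: bits[8:10] width=2 -> value=1 (bin 01); offset now 10 = byte 1 bit 2; 14 bits remain
Read 4: bits[10:22] width=12 -> value=2137 (bin 100001011001); offset now 22 = byte 2 bit 6; 2 bits remain
Read 5: bits[22:23] width=1 -> value=1 (bin 1); offset now 23 = byte 2 bit 7; 1 bits remain
Read 6: bits[23:24] width=1 -> value=0 (bin 0); offset now 24 = byte 3 bit 0; 0 bits remain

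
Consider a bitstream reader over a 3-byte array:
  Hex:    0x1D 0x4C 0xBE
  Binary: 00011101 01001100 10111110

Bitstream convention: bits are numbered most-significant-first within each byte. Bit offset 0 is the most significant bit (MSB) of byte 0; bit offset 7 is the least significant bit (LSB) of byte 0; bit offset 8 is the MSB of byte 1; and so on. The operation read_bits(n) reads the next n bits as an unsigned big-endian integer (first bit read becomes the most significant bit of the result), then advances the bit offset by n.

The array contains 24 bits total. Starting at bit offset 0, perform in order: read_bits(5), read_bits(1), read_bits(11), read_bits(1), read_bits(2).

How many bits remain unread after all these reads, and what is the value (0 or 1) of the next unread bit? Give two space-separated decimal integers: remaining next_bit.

Read 1: bits[0:5] width=5 -> value=3 (bin 00011); offset now 5 = byte 0 bit 5; 19 bits remain
Read 2: bits[5:6] width=1 -> value=1 (bin 1); offset now 6 = byte 0 bit 6; 18 bits remain
Read 3: bits[6:17] width=11 -> value=665 (bin 01010011001); offset now 17 = byte 2 bit 1; 7 bits remain
Read 4: bits[17:18] width=1 -> value=0 (bin 0); offset now 18 = byte 2 bit 2; 6 bits remain
Read 5: bits[18:20] width=2 -> value=3 (bin 11); offset now 20 = byte 2 bit 4; 4 bits remain

Answer: 4 1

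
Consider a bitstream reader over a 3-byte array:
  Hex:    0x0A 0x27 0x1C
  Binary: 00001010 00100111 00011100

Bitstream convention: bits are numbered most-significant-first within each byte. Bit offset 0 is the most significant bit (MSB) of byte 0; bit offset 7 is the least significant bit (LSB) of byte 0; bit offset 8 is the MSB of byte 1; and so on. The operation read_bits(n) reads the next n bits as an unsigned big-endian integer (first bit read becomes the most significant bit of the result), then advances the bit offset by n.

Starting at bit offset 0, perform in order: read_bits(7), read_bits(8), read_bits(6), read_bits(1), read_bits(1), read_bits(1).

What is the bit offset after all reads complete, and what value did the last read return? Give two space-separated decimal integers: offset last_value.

Answer: 24 0

Derivation:
Read 1: bits[0:7] width=7 -> value=5 (bin 0000101); offset now 7 = byte 0 bit 7; 17 bits remain
Read 2: bits[7:15] width=8 -> value=19 (bin 00010011); offset now 15 = byte 1 bit 7; 9 bits remain
Read 3: bits[15:21] width=6 -> value=35 (bin 100011); offset now 21 = byte 2 bit 5; 3 bits remain
Read 4: bits[21:22] width=1 -> value=1 (bin 1); offset now 22 = byte 2 bit 6; 2 bits remain
Read 5: bits[22:23] width=1 -> value=0 (bin 0); offset now 23 = byte 2 bit 7; 1 bits remain
Read 6: bits[23:24] width=1 -> value=0 (bin 0); offset now 24 = byte 3 bit 0; 0 bits remain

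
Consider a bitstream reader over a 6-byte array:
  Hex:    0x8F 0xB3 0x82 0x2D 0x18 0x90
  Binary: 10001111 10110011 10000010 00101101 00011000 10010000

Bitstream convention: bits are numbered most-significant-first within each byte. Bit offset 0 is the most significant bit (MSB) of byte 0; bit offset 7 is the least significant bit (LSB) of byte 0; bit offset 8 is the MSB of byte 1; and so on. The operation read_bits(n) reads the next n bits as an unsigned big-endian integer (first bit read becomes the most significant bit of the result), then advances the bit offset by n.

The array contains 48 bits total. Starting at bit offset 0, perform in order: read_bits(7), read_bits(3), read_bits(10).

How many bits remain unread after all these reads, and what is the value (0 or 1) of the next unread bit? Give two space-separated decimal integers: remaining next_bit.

Read 1: bits[0:7] width=7 -> value=71 (bin 1000111); offset now 7 = byte 0 bit 7; 41 bits remain
Read 2: bits[7:10] width=3 -> value=6 (bin 110); offset now 10 = byte 1 bit 2; 38 bits remain
Read 3: bits[10:20] width=10 -> value=824 (bin 1100111000); offset now 20 = byte 2 bit 4; 28 bits remain

Answer: 28 0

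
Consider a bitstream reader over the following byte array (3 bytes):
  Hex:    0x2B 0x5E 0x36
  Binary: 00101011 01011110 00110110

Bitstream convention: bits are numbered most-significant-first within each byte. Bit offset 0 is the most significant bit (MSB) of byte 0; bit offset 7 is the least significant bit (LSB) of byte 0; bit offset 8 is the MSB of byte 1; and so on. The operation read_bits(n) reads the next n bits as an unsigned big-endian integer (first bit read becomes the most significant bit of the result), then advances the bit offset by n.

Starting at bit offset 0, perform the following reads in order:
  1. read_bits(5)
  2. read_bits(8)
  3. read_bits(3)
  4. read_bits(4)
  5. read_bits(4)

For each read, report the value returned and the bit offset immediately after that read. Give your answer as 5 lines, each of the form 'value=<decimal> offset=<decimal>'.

Read 1: bits[0:5] width=5 -> value=5 (bin 00101); offset now 5 = byte 0 bit 5; 19 bits remain
Read 2: bits[5:13] width=8 -> value=107 (bin 01101011); offset now 13 = byte 1 bit 5; 11 bits remain
Read 3: bits[13:16] width=3 -> value=6 (bin 110); offset now 16 = byte 2 bit 0; 8 bits remain
Read 4: bits[16:20] width=4 -> value=3 (bin 0011); offset now 20 = byte 2 bit 4; 4 bits remain
Read 5: bits[20:24] width=4 -> value=6 (bin 0110); offset now 24 = byte 3 bit 0; 0 bits remain

Answer: value=5 offset=5
value=107 offset=13
value=6 offset=16
value=3 offset=20
value=6 offset=24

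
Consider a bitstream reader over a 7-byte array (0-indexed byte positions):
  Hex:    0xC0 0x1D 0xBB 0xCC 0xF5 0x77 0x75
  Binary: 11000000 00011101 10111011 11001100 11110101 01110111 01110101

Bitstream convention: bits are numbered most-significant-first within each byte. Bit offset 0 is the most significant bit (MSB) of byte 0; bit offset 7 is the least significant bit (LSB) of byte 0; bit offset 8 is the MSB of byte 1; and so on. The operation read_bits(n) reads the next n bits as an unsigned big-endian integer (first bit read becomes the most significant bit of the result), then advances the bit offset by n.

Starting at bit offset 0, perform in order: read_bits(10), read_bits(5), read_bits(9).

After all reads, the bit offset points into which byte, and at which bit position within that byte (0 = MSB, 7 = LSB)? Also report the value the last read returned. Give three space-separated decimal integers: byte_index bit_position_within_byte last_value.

Read 1: bits[0:10] width=10 -> value=768 (bin 1100000000); offset now 10 = byte 1 bit 2; 46 bits remain
Read 2: bits[10:15] width=5 -> value=14 (bin 01110); offset now 15 = byte 1 bit 7; 41 bits remain
Read 3: bits[15:24] width=9 -> value=443 (bin 110111011); offset now 24 = byte 3 bit 0; 32 bits remain

Answer: 3 0 443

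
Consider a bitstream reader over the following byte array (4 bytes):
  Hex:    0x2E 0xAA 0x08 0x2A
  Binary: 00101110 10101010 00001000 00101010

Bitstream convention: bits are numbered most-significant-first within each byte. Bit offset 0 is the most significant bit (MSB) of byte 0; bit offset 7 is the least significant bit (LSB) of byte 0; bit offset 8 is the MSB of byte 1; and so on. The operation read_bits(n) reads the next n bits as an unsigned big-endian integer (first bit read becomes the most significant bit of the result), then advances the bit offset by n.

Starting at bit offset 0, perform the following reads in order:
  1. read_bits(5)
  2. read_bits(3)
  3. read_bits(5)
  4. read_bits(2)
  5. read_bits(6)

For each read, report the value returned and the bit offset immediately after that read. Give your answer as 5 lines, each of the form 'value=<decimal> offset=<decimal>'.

Answer: value=5 offset=5
value=6 offset=8
value=21 offset=13
value=1 offset=15
value=1 offset=21

Derivation:
Read 1: bits[0:5] width=5 -> value=5 (bin 00101); offset now 5 = byte 0 bit 5; 27 bits remain
Read 2: bits[5:8] width=3 -> value=6 (bin 110); offset now 8 = byte 1 bit 0; 24 bits remain
Read 3: bits[8:13] width=5 -> value=21 (bin 10101); offset now 13 = byte 1 bit 5; 19 bits remain
Read 4: bits[13:15] width=2 -> value=1 (bin 01); offset now 15 = byte 1 bit 7; 17 bits remain
Read 5: bits[15:21] width=6 -> value=1 (bin 000001); offset now 21 = byte 2 bit 5; 11 bits remain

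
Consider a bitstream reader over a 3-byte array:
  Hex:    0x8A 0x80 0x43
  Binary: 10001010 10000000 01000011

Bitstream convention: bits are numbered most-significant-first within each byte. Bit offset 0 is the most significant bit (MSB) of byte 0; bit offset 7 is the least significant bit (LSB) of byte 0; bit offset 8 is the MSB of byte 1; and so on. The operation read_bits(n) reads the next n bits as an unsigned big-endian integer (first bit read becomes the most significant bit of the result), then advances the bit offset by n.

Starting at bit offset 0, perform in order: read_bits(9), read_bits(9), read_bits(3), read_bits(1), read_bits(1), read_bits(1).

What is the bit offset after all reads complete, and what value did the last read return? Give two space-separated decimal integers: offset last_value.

Read 1: bits[0:9] width=9 -> value=277 (bin 100010101); offset now 9 = byte 1 bit 1; 15 bits remain
Read 2: bits[9:18] width=9 -> value=1 (bin 000000001); offset now 18 = byte 2 bit 2; 6 bits remain
Read 3: bits[18:21] width=3 -> value=0 (bin 000); offset now 21 = byte 2 bit 5; 3 bits remain
Read 4: bits[21:22] width=1 -> value=0 (bin 0); offset now 22 = byte 2 bit 6; 2 bits remain
Read 5: bits[22:23] width=1 -> value=1 (bin 1); offset now 23 = byte 2 bit 7; 1 bits remain
Read 6: bits[23:24] width=1 -> value=1 (bin 1); offset now 24 = byte 3 bit 0; 0 bits remain

Answer: 24 1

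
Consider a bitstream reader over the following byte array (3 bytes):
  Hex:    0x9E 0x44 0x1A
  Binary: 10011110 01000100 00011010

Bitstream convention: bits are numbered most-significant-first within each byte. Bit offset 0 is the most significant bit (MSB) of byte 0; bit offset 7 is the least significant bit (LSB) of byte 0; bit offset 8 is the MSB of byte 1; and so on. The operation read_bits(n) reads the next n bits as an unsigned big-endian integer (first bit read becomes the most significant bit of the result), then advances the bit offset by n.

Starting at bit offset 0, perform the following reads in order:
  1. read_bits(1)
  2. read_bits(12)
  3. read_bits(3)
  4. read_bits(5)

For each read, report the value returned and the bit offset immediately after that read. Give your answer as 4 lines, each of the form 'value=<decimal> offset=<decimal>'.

Read 1: bits[0:1] width=1 -> value=1 (bin 1); offset now 1 = byte 0 bit 1; 23 bits remain
Read 2: bits[1:13] width=12 -> value=968 (bin 001111001000); offset now 13 = byte 1 bit 5; 11 bits remain
Read 3: bits[13:16] width=3 -> value=4 (bin 100); offset now 16 = byte 2 bit 0; 8 bits remain
Read 4: bits[16:21] width=5 -> value=3 (bin 00011); offset now 21 = byte 2 bit 5; 3 bits remain

Answer: value=1 offset=1
value=968 offset=13
value=4 offset=16
value=3 offset=21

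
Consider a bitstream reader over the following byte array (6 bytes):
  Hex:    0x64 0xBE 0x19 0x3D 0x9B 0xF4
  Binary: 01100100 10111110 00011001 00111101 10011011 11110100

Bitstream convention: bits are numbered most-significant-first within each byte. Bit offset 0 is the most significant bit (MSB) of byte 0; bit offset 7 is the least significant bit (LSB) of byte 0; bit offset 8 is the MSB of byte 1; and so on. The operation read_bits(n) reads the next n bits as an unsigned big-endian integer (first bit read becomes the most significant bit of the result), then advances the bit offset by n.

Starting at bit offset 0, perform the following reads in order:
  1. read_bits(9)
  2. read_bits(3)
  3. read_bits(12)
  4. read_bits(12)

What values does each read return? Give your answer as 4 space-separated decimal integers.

Answer: 201 3 3609 985

Derivation:
Read 1: bits[0:9] width=9 -> value=201 (bin 011001001); offset now 9 = byte 1 bit 1; 39 bits remain
Read 2: bits[9:12] width=3 -> value=3 (bin 011); offset now 12 = byte 1 bit 4; 36 bits remain
Read 3: bits[12:24] width=12 -> value=3609 (bin 111000011001); offset now 24 = byte 3 bit 0; 24 bits remain
Read 4: bits[24:36] width=12 -> value=985 (bin 001111011001); offset now 36 = byte 4 bit 4; 12 bits remain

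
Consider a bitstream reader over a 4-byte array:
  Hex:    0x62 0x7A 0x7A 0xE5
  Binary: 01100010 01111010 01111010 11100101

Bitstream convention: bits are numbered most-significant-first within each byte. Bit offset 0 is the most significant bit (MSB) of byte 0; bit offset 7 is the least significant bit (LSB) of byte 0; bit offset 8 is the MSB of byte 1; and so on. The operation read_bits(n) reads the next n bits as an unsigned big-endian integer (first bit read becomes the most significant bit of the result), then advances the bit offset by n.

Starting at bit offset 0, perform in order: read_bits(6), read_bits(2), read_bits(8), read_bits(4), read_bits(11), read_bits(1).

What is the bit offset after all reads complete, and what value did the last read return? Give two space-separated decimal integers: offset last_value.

Answer: 32 1

Derivation:
Read 1: bits[0:6] width=6 -> value=24 (bin 011000); offset now 6 = byte 0 bit 6; 26 bits remain
Read 2: bits[6:8] width=2 -> value=2 (bin 10); offset now 8 = byte 1 bit 0; 24 bits remain
Read 3: bits[8:16] width=8 -> value=122 (bin 01111010); offset now 16 = byte 2 bit 0; 16 bits remain
Read 4: bits[16:20] width=4 -> value=7 (bin 0111); offset now 20 = byte 2 bit 4; 12 bits remain
Read 5: bits[20:31] width=11 -> value=1394 (bin 10101110010); offset now 31 = byte 3 bit 7; 1 bits remain
Read 6: bits[31:32] width=1 -> value=1 (bin 1); offset now 32 = byte 4 bit 0; 0 bits remain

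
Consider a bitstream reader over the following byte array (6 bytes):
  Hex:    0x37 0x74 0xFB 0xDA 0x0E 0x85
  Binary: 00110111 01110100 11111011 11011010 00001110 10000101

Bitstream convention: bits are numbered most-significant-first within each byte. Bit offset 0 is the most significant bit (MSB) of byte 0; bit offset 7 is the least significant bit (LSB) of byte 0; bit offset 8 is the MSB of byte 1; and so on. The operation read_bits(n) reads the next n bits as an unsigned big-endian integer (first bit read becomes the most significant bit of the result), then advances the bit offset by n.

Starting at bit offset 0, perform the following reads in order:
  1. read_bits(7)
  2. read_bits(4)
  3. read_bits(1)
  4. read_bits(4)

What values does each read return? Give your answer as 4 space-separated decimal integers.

Answer: 27 11 1 4

Derivation:
Read 1: bits[0:7] width=7 -> value=27 (bin 0011011); offset now 7 = byte 0 bit 7; 41 bits remain
Read 2: bits[7:11] width=4 -> value=11 (bin 1011); offset now 11 = byte 1 bit 3; 37 bits remain
Read 3: bits[11:12] width=1 -> value=1 (bin 1); offset now 12 = byte 1 bit 4; 36 bits remain
Read 4: bits[12:16] width=4 -> value=4 (bin 0100); offset now 16 = byte 2 bit 0; 32 bits remain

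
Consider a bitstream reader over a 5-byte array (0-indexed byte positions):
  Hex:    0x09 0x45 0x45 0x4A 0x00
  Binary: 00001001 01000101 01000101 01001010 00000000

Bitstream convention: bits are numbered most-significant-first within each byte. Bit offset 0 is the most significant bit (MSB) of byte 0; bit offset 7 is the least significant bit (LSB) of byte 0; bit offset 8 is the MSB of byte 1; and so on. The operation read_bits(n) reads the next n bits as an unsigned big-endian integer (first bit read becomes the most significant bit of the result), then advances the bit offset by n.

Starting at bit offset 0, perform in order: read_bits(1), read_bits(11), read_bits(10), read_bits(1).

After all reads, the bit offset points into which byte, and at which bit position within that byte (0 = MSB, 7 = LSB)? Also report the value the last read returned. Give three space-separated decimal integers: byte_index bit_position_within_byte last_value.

Answer: 2 7 0

Derivation:
Read 1: bits[0:1] width=1 -> value=0 (bin 0); offset now 1 = byte 0 bit 1; 39 bits remain
Read 2: bits[1:12] width=11 -> value=148 (bin 00010010100); offset now 12 = byte 1 bit 4; 28 bits remain
Read 3: bits[12:22] width=10 -> value=337 (bin 0101010001); offset now 22 = byte 2 bit 6; 18 bits remain
Read 4: bits[22:23] width=1 -> value=0 (bin 0); offset now 23 = byte 2 bit 7; 17 bits remain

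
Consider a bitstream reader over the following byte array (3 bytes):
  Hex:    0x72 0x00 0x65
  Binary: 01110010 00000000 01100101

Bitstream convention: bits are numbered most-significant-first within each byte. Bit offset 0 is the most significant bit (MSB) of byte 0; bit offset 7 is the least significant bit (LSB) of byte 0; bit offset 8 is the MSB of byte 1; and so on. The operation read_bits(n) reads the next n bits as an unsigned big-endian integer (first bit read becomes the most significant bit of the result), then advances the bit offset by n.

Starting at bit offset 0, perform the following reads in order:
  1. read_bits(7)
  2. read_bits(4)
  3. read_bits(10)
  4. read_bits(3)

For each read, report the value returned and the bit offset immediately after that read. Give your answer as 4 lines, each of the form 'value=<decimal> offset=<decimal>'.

Answer: value=57 offset=7
value=0 offset=11
value=12 offset=21
value=5 offset=24

Derivation:
Read 1: bits[0:7] width=7 -> value=57 (bin 0111001); offset now 7 = byte 0 bit 7; 17 bits remain
Read 2: bits[7:11] width=4 -> value=0 (bin 0000); offset now 11 = byte 1 bit 3; 13 bits remain
Read 3: bits[11:21] width=10 -> value=12 (bin 0000001100); offset now 21 = byte 2 bit 5; 3 bits remain
Read 4: bits[21:24] width=3 -> value=5 (bin 101); offset now 24 = byte 3 bit 0; 0 bits remain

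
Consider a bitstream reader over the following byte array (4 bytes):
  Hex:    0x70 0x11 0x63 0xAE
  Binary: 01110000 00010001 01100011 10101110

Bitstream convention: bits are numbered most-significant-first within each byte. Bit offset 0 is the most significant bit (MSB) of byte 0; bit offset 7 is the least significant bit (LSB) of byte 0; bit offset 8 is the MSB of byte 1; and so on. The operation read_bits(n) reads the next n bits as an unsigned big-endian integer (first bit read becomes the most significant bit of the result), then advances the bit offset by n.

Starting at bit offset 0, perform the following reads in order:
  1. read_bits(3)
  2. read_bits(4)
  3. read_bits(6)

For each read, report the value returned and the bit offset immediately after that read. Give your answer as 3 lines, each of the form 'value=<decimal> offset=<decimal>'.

Read 1: bits[0:3] width=3 -> value=3 (bin 011); offset now 3 = byte 0 bit 3; 29 bits remain
Read 2: bits[3:7] width=4 -> value=8 (bin 1000); offset now 7 = byte 0 bit 7; 25 bits remain
Read 3: bits[7:13] width=6 -> value=2 (bin 000010); offset now 13 = byte 1 bit 5; 19 bits remain

Answer: value=3 offset=3
value=8 offset=7
value=2 offset=13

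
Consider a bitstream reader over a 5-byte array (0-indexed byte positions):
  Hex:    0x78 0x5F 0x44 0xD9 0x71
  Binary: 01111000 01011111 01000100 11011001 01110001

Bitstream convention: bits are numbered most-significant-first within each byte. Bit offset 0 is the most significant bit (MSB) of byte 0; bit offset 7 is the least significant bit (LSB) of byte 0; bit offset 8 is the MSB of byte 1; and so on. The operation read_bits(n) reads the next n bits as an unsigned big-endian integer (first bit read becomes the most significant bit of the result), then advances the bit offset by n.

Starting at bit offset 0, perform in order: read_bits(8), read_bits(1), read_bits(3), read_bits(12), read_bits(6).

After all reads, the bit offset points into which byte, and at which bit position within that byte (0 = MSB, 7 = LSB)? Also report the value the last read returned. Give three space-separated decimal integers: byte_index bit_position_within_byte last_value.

Read 1: bits[0:8] width=8 -> value=120 (bin 01111000); offset now 8 = byte 1 bit 0; 32 bits remain
Read 2: bits[8:9] width=1 -> value=0 (bin 0); offset now 9 = byte 1 bit 1; 31 bits remain
Read 3: bits[9:12] width=3 -> value=5 (bin 101); offset now 12 = byte 1 bit 4; 28 bits remain
Read 4: bits[12:24] width=12 -> value=3908 (bin 111101000100); offset now 24 = byte 3 bit 0; 16 bits remain
Read 5: bits[24:30] width=6 -> value=54 (bin 110110); offset now 30 = byte 3 bit 6; 10 bits remain

Answer: 3 6 54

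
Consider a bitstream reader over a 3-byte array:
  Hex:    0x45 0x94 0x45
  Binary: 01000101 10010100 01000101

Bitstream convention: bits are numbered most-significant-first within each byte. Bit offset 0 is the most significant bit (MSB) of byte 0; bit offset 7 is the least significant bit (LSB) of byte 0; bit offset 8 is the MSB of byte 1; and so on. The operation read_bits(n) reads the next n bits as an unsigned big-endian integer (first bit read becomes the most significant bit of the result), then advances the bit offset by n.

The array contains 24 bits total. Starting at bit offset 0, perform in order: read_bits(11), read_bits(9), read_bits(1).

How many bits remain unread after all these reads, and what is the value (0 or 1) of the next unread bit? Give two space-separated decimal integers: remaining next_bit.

Answer: 3 1

Derivation:
Read 1: bits[0:11] width=11 -> value=556 (bin 01000101100); offset now 11 = byte 1 bit 3; 13 bits remain
Read 2: bits[11:20] width=9 -> value=324 (bin 101000100); offset now 20 = byte 2 bit 4; 4 bits remain
Read 3: bits[20:21] width=1 -> value=0 (bin 0); offset now 21 = byte 2 bit 5; 3 bits remain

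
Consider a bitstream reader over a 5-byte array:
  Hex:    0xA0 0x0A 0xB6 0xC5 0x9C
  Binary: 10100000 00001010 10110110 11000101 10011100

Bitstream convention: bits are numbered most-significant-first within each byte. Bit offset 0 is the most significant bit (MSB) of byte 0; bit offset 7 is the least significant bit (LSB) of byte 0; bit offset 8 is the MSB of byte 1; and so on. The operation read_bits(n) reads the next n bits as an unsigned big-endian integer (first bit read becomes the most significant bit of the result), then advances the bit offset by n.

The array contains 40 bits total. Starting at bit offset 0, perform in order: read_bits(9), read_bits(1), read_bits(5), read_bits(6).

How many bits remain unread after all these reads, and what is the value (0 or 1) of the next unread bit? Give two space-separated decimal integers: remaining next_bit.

Answer: 19 1

Derivation:
Read 1: bits[0:9] width=9 -> value=320 (bin 101000000); offset now 9 = byte 1 bit 1; 31 bits remain
Read 2: bits[9:10] width=1 -> value=0 (bin 0); offset now 10 = byte 1 bit 2; 30 bits remain
Read 3: bits[10:15] width=5 -> value=5 (bin 00101); offset now 15 = byte 1 bit 7; 25 bits remain
Read 4: bits[15:21] width=6 -> value=22 (bin 010110); offset now 21 = byte 2 bit 5; 19 bits remain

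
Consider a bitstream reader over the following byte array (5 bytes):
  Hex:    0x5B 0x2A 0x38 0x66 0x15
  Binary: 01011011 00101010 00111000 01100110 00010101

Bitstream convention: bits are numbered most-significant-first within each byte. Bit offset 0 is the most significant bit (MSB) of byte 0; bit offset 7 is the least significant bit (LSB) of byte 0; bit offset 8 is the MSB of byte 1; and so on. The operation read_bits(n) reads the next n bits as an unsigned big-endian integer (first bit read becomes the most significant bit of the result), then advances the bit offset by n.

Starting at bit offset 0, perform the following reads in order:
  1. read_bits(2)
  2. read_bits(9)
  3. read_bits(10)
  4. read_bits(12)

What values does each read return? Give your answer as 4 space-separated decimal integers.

Read 1: bits[0:2] width=2 -> value=1 (bin 01); offset now 2 = byte 0 bit 2; 38 bits remain
Read 2: bits[2:11] width=9 -> value=217 (bin 011011001); offset now 11 = byte 1 bit 3; 29 bits remain
Read 3: bits[11:21] width=10 -> value=327 (bin 0101000111); offset now 21 = byte 2 bit 5; 19 bits remain
Read 4: bits[21:33] width=12 -> value=204 (bin 000011001100); offset now 33 = byte 4 bit 1; 7 bits remain

Answer: 1 217 327 204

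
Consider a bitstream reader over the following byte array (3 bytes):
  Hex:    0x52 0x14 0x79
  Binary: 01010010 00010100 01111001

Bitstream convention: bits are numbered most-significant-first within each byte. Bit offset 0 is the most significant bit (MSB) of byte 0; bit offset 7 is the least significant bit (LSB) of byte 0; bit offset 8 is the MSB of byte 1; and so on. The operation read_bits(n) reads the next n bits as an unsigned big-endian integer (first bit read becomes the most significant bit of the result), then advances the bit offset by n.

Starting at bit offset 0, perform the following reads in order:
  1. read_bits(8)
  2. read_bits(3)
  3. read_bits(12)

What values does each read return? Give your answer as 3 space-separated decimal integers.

Read 1: bits[0:8] width=8 -> value=82 (bin 01010010); offset now 8 = byte 1 bit 0; 16 bits remain
Read 2: bits[8:11] width=3 -> value=0 (bin 000); offset now 11 = byte 1 bit 3; 13 bits remain
Read 3: bits[11:23] width=12 -> value=2620 (bin 101000111100); offset now 23 = byte 2 bit 7; 1 bits remain

Answer: 82 0 2620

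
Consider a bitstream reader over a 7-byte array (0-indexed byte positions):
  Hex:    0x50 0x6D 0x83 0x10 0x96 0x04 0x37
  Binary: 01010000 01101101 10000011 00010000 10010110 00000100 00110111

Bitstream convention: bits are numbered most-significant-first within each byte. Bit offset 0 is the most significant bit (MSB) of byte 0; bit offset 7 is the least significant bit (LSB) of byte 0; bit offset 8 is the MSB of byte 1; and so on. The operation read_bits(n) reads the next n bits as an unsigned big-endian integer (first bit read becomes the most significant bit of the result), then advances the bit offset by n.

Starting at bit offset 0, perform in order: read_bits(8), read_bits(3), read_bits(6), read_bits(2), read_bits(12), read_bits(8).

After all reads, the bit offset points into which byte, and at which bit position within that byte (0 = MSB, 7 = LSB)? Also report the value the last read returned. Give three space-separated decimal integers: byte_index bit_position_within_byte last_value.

Read 1: bits[0:8] width=8 -> value=80 (bin 01010000); offset now 8 = byte 1 bit 0; 48 bits remain
Read 2: bits[8:11] width=3 -> value=3 (bin 011); offset now 11 = byte 1 bit 3; 45 bits remain
Read 3: bits[11:17] width=6 -> value=27 (bin 011011); offset now 17 = byte 2 bit 1; 39 bits remain
Read 4: bits[17:19] width=2 -> value=0 (bin 00); offset now 19 = byte 2 bit 3; 37 bits remain
Read 5: bits[19:31] width=12 -> value=392 (bin 000110001000); offset now 31 = byte 3 bit 7; 25 bits remain
Read 6: bits[31:39] width=8 -> value=75 (bin 01001011); offset now 39 = byte 4 bit 7; 17 bits remain

Answer: 4 7 75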